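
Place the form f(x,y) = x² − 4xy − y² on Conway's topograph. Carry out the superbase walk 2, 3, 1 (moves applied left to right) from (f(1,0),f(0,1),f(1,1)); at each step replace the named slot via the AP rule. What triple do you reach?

start (1,-1,-4) = (f(1,0),f(0,1),f(1,1))
replace slot 2: 2·(1+(-4)) − (-1) = -5 → (1,-5,-4)
replace slot 3: 2·(1+(-5)) − (-4) = -4 → (1,-5,-4)
replace slot 1: 2·((-5)+(-4)) − 1 = -19 → (-19,-5,-4)

-19,-5,-4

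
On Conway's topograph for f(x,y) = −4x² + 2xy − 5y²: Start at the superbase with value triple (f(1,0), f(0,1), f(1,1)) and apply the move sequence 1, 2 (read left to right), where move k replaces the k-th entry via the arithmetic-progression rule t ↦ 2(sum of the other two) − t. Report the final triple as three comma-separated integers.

start (-4,-5,-7) = (f(1,0),f(0,1),f(1,1))
replace slot 1: 2·((-5)+(-7)) − (-4) = -20 → (-20,-5,-7)
replace slot 2: 2·((-20)+(-7)) − (-5) = -49 → (-20,-49,-7)

-20,-49,-7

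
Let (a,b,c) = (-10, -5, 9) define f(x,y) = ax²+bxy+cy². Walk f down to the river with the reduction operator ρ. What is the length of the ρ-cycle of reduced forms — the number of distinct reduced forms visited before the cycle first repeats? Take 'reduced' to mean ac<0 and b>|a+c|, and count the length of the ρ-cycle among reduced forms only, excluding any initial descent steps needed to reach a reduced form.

D = 385, ⌊√D⌋ = 19
descent: ρ → (9,5,-10)  [lands on river]
river: ρ → (-10,15,4)
river: ρ → (4,17,-6)
river: ρ → (-6,19,1)
river: ρ → (1,19,-6)
river: ρ → (-6,17,4)
river: ρ → (4,15,-10)
river: ρ → (-10,5,9)
river: ρ → (9,13,-6)
river: ρ → (-6,11,11)
river: ρ → (11,11,-6)
river: ρ → (-6,13,9)
ρ-cycle length = 12 (tail of 1 descent step not counted)

12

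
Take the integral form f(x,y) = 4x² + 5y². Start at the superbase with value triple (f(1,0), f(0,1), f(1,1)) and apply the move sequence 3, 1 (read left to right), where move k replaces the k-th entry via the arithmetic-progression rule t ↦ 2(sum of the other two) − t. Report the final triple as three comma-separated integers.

start (4,5,9) = (f(1,0),f(0,1),f(1,1))
replace slot 3: 2·(4+5) − 9 = 9 → (4,5,9)
replace slot 1: 2·(5+9) − 4 = 24 → (24,5,9)

24,5,9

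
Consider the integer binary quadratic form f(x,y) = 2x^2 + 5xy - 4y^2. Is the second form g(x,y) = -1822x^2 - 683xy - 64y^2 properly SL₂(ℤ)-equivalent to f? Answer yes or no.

D₁ = 57, D₂ = 57
river cycle of f (length 6): (-4, 3, 3), (3, 3, -4), (-4, 5, 2), (2, 7, -1), (-1, 7, 2), (2, 5, -4)
river cycle of g (length 6): (2, 5, -4), (-4, 3, 3), (3, 3, -4), (-4, 5, 2), (2, 7, -1), (-1, 7, 2)
cycles coincide ⇒ equivalent

yes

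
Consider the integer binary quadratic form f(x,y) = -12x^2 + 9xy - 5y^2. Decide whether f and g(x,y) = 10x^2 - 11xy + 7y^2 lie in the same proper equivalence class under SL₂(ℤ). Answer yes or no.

D₁ = -159, D₂ = -159
f is negative-definite; reduce −f:
−f: flip: (12,-9,5)→(5,9,12)
−f: translate: b→-1 (≡9 mod 10), so (5,9,12)→(5,-1,8)
−f: reduced (well bottom): (5,-1,8) with a≤c, −a<b≤a
flip sign back: reduced form of f is (-5,1,-8)
g: translate: b→9 (≡-11 mod 20), so (10,-11,7)→(10,9,6)
g: flip: (10,9,6)→(6,-9,10)
g: translate: b→3 (≡-9 mod 12), so (6,-9,10)→(6,3,7)
g: reduced (well bottom): (6,3,7) with a≤c, −a<b≤a
reduced forms (-5, 1, -8) vs (6, 3, 7) ⇒ inequivalent

no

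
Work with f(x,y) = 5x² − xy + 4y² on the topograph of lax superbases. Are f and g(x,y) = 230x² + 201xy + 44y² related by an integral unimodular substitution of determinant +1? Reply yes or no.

D₁ = -79, D₂ = -79
f: flip: (5,-1,4)→(4,1,5)
f: reduced (well bottom): (4,1,5) with a≤c, −a<b≤a
g: flip: (230,201,44)→(44,-201,230)
g: translate: b→-25 (≡-201 mod 88), so (44,-201,230)→(44,-25,4)
g: flip: (44,-25,4)→(4,25,44)
g: translate: b→1 (≡25 mod 8), so (4,25,44)→(4,1,5)
g: reduced (well bottom): (4,1,5) with a≤c, −a<b≤a
reduced forms (4, 1, 5) vs (4, 1, 5) ⇒ equivalent

yes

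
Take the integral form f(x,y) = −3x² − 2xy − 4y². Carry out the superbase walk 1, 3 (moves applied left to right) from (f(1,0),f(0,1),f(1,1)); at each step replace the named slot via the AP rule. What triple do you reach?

start (-3,-4,-9) = (f(1,0),f(0,1),f(1,1))
replace slot 1: 2·((-4)+(-9)) − (-3) = -23 → (-23,-4,-9)
replace slot 3: 2·((-23)+(-4)) − (-9) = -45 → (-23,-4,-45)

-23,-4,-45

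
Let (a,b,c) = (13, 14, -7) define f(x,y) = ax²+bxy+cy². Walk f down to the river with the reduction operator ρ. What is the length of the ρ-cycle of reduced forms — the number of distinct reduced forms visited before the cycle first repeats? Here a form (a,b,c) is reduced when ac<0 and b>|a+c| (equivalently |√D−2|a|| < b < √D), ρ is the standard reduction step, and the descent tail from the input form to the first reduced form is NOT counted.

D = 560, ⌊√D⌋ = 23
river: ρ → (-7,14,13)
river: ρ → (13,12,-8)
river: ρ → (-8,20,5)
river: ρ → (5,20,-8)
river: ρ → (-8,12,13)
river: ρ → (13,14,-7)
ρ-cycle length = 6 (tail of 0 descent steps not counted)

6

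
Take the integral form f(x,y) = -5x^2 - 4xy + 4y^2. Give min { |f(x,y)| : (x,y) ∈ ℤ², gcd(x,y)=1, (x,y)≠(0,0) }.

descent: ρ → (4,4,-5)  [lands on river]
river: ρ → (-5,6,3)
river: ρ → (3,6,-5)
river: ρ → (-5,4,4)
closes: descent 1, river 4
min |a| on river = 3

3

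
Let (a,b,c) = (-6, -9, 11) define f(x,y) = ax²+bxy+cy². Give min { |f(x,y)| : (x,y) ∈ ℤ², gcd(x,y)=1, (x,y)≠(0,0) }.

descent: ρ → (11,9,-6)  [lands on river]
river: ρ → (-6,15,5)
river: ρ → (5,15,-6)
river: ρ → (-6,9,11)
river: ρ → (11,13,-4)
river: ρ → (-4,11,14)
river: ρ → (14,17,-1)
river: ρ → (-1,17,14)
river: ρ → (14,11,-4)
river: ρ → (-4,13,11)
closes: descent 1, river 10
min |a| on river = 1

1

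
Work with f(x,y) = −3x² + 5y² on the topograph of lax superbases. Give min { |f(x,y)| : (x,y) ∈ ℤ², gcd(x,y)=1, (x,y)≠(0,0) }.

descent: ρ → (5,0,-3)
descent: ρ → (-3,6,2)  [lands on river]
river: ρ → (2,6,-3)
closes: descent 2, river 2
min |a| on river = 2

2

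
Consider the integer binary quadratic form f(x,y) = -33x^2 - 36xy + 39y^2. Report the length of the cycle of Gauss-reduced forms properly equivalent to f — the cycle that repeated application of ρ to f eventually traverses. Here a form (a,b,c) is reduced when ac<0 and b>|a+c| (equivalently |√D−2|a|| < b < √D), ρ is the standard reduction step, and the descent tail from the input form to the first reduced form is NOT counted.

D = 6444, ⌊√D⌋ = 80
descent: ρ → (39,36,-33)  [lands on river]
river: ρ → (-33,30,42)
river: ρ → (42,54,-21)
river: ρ → (-21,72,15)
river: ρ → (15,78,-6)
river: ρ → (-6,78,15)
river: ρ → (15,72,-21)
river: ρ → (-21,54,42)
river: ρ → (42,30,-33)
river: ρ → (-33,36,39)
river: ρ → (39,42,-30)
river: ρ → (-30,78,3)
river: ρ → (3,78,-30)
river: ρ → (-30,42,39)
ρ-cycle length = 14 (tail of 1 descent step not counted)

14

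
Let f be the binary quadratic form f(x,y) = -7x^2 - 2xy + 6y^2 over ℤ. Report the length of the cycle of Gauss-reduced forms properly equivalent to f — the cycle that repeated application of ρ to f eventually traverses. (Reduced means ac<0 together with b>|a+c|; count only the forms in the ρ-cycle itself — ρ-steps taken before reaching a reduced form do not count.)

D = 172, ⌊√D⌋ = 13
descent: ρ → (6,2,-7)  [lands on river]
river: ρ → (-7,12,1)
river: ρ → (1,12,-7)
river: ρ → (-7,2,6)
river: ρ → (6,10,-3)
river: ρ → (-3,8,9)
river: ρ → (9,10,-2)
river: ρ → (-2,10,9)
river: ρ → (9,8,-3)
river: ρ → (-3,10,6)
ρ-cycle length = 10 (tail of 1 descent step not counted)

10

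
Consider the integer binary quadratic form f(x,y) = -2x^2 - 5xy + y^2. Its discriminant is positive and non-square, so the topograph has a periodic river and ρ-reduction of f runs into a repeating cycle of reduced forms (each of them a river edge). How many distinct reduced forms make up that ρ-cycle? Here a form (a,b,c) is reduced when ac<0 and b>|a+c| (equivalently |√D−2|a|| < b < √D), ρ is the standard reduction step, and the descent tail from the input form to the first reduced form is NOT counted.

D = 33, ⌊√D⌋ = 5
descent: ρ → (1,5,-2)  [lands on river]
river: ρ → (-2,3,3)
river: ρ → (3,3,-2)
river: ρ → (-2,5,1)
ρ-cycle length = 4 (tail of 1 descent step not counted)

4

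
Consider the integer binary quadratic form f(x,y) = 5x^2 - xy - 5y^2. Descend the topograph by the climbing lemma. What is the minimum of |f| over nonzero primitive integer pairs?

descent: ρ → (-5,1,5)  [lands on river]
river: ρ → (5,9,-1)
river: ρ → (-1,9,5)
river: ρ → (5,1,-5)
river: ρ → (-5,9,1)
river: ρ → (1,9,-5)
closes: descent 1, river 6
min |a| on river = 1

1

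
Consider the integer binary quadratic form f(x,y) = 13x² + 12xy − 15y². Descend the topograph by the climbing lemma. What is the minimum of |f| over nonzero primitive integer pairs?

river: ρ → (-15,18,10)
river: ρ → (10,22,-11)
river: ρ → (-11,22,10)
river: ρ → (10,18,-15)
river: ρ → (-15,12,13)
river: ρ → (13,14,-14)
river: ρ → (-14,14,13)
river: ρ → (13,12,-15)
closes: descent 0, river 8
min |a| on river = 10

10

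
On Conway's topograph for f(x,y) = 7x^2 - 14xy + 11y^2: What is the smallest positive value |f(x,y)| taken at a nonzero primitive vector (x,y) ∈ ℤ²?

translate: b→0 (≡-14 mod 14), so (7,-14,11)→(7,0,4)
flip: (7,0,4)→(4,0,7)
reduced (well bottom): (4,0,7) with a≤c, −a<b≤a
well minimum = a = 4

4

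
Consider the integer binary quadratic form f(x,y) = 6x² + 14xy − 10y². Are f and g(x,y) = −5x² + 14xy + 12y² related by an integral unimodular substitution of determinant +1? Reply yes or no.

D₁ = 436, D₂ = 436
river cycle of f (length 14): (-10, 6, 10), (10, 14, -6), (-6, 10, 14), (14, 18, -2), (-2, 18, 14), (14, 10, -6), (-6, 14, 10), (10, 6, -10), (-10, 14, 6), (6, 10, -14), … (4 more)
river cycle of g (length 30): (12, 10, -7), (-7, 18, 4), (4, 14, -15), (-15, 16, 3), (3, 20, -3), (-3, 16, 15), (15, 14, -4), (-4, 18, 7), (7, 10, -12), (-12, 14, 5), … (20 more)
cycles differ ⇒ inequivalent

no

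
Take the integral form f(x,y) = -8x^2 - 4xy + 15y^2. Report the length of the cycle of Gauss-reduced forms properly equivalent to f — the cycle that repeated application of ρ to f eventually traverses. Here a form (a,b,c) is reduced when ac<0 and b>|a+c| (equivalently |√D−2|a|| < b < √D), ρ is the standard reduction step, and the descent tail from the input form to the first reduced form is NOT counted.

D = 496, ⌊√D⌋ = 22
descent: ρ → (15,4,-8)
descent: ρ → (-8,12,11)  [lands on river]
river: ρ → (11,10,-9)
river: ρ → (-9,8,12)
river: ρ → (12,16,-5)
river: ρ → (-5,14,15)
river: ρ → (15,16,-4)
river: ρ → (-4,16,15)
river: ρ → (15,14,-5)
river: ρ → (-5,16,12)
river: ρ → (12,8,-9)
river: ρ → (-9,10,11)
river: ρ → (11,12,-8)
river: ρ → (-8,20,3)
river: ρ → (3,22,-1)
river: ρ → (-1,22,3)
river: ρ → (3,20,-8)
ρ-cycle length = 16 (tail of 2 descent steps not counted)

16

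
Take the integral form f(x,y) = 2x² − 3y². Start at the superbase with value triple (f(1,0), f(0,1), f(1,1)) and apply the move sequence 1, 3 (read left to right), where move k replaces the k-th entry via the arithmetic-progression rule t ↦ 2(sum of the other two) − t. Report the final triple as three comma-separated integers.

start (2,-3,-1) = (f(1,0),f(0,1),f(1,1))
replace slot 1: 2·((-3)+(-1)) − 2 = -10 → (-10,-3,-1)
replace slot 3: 2·((-10)+(-3)) − (-1) = -25 → (-10,-3,-25)

-10,-3,-25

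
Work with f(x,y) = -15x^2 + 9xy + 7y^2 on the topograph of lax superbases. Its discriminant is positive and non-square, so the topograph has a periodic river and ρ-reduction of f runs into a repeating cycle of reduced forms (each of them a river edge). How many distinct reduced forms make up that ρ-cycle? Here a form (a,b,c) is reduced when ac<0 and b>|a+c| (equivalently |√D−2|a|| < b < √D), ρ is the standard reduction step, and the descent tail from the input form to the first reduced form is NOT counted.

D = 501, ⌊√D⌋ = 22
river: ρ → (7,19,-5)
river: ρ → (-5,21,3)
river: ρ → (3,21,-5)
river: ρ → (-5,19,7)
river: ρ → (7,9,-15)
river: ρ → (-15,21,1)
river: ρ → (1,21,-15)
river: ρ → (-15,9,7)
ρ-cycle length = 8 (tail of 0 descent steps not counted)

8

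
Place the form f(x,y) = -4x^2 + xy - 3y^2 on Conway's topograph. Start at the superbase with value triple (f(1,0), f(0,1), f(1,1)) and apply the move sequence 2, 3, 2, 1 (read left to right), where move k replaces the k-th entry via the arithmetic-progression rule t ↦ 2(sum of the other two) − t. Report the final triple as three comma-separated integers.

start (-4,-3,-6) = (f(1,0),f(0,1),f(1,1))
replace slot 2: 2·((-4)+(-6)) − (-3) = -17 → (-4,-17,-6)
replace slot 3: 2·((-4)+(-17)) − (-6) = -36 → (-4,-17,-36)
replace slot 2: 2·((-4)+(-36)) − (-17) = -63 → (-4,-63,-36)
replace slot 1: 2·((-63)+(-36)) − (-4) = -194 → (-194,-63,-36)

-194,-63,-36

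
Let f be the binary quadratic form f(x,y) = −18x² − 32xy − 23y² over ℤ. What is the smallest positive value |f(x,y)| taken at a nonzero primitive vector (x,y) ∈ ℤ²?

translate: b→-4 (≡32 mod 36), so (18,32,23)→(18,-4,9)
flip: (18,-4,9)→(9,4,18)
reduced (well bottom): (9,4,18) with a≤c, −a<b≤a
well minimum |f| = |-9| = 9 (negative-definite)

9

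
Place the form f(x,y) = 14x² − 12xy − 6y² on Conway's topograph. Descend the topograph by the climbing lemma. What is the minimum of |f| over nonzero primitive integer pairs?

descent: ρ → (-6,12,14)  [lands on river]
river: ρ → (14,16,-4)
river: ρ → (-4,16,14)
river: ρ → (14,12,-6)
closes: descent 1, river 4
min |a| on river = 4

4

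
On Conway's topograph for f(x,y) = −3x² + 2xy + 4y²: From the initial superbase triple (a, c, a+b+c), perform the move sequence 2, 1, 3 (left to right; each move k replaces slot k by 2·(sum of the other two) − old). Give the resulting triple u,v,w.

start (-3,4,3) = (f(1,0),f(0,1),f(1,1))
replace slot 2: 2·((-3)+3) − 4 = -4 → (-3,-4,3)
replace slot 1: 2·((-4)+3) − (-3) = 1 → (1,-4,3)
replace slot 3: 2·(1+(-4)) − 3 = -9 → (1,-4,-9)

1,-4,-9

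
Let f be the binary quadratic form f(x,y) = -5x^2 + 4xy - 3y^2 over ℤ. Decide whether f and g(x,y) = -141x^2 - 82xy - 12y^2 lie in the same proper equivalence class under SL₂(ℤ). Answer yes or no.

D₁ = -44, D₂ = -44
f is negative-definite; reduce −f:
−f: flip: (5,-4,3)→(3,4,5)
−f: translate: b→-2 (≡4 mod 6), so (3,4,5)→(3,-2,4)
−f: reduced (well bottom): (3,-2,4) with a≤c, −a<b≤a
flip sign back: reduced form of f is (-3,2,-4)
g is negative-definite; reduce −g:
−g: flip: (141,82,12)→(12,-82,141)
−g: translate: b→-10 (≡-82 mod 24), so (12,-82,141)→(12,-10,3)
−g: flip: (12,-10,3)→(3,10,12)
−g: translate: b→-2 (≡10 mod 6), so (3,10,12)→(3,-2,4)
−g: reduced (well bottom): (3,-2,4) with a≤c, −a<b≤a
flip sign back: reduced form of g is (-3,2,-4)
reduced forms (-3, 2, -4) vs (-3, 2, -4) ⇒ equivalent

yes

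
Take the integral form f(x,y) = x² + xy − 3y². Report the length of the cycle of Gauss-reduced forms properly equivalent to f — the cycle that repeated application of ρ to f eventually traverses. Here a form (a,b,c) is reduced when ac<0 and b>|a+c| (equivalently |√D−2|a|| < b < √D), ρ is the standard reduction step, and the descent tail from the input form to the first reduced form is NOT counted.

D = 13, ⌊√D⌋ = 3
descent: ρ → (-3,-1,1)
descent: ρ → (1,3,-1)  [lands on river]
river: ρ → (-1,3,1)
ρ-cycle length = 2 (tail of 2 descent steps not counted)

2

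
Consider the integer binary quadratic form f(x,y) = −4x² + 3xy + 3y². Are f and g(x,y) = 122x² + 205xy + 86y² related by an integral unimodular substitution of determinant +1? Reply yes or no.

D₁ = 57, D₂ = 57
river cycle of f (length 6): (3, 3, -4), (-4, 5, 2), (2, 7, -1), (-1, 7, 2), (2, 5, -4), (-4, 3, 3)
river cycle of g (length 6): (3, 3, -4), (-4, 5, 2), (2, 7, -1), (-1, 7, 2), (2, 5, -4), (-4, 3, 3)
cycles coincide ⇒ equivalent

yes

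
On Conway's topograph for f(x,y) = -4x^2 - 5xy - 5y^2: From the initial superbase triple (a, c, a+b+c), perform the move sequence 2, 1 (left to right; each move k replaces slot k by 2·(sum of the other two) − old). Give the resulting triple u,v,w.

start (-4,-5,-14) = (f(1,0),f(0,1),f(1,1))
replace slot 2: 2·((-4)+(-14)) − (-5) = -31 → (-4,-31,-14)
replace slot 1: 2·((-31)+(-14)) − (-4) = -86 → (-86,-31,-14)

-86,-31,-14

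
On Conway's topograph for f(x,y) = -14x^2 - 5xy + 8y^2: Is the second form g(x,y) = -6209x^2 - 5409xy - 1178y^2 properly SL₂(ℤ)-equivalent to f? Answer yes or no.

D₁ = 473, D₂ = 473
river cycle of f (length 4): (8, 21, -1), (-1, 21, 8), (8, 11, -11), (-11, 11, 8)
river cycle of g (length 4): (8, 21, -1), (-1, 21, 8), (8, 11, -11), (-11, 11, 8)
cycles coincide ⇒ equivalent

yes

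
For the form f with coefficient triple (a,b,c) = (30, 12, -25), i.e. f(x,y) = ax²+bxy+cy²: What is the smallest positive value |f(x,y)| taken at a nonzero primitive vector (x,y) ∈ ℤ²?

river: ρ → (-25,38,17)
river: ρ → (17,30,-33)
river: ρ → (-33,36,14)
river: ρ → (14,48,-15)
river: ρ → (-15,42,23)
river: ρ → (23,50,-7)
river: ρ → (-7,48,30)
river: ρ → (30,12,-25)
closes: descent 0, river 8
min |a| on river = 7

7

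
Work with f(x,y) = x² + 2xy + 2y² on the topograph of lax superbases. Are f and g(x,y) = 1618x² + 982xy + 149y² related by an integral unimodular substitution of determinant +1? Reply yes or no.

D₁ = -4, D₂ = -4
f: translate: b→0 (≡2 mod 2), so (1,2,2)→(1,0,1)
f: reduced (well bottom): (1,0,1) with a≤c, −a<b≤a
g: flip: (1618,982,149)→(149,-982,1618)
g: translate: b→-88 (≡-982 mod 298), so (149,-982,1618)→(149,-88,13)
g: flip: (149,-88,13)→(13,88,149)
g: translate: b→10 (≡88 mod 26), so (13,88,149)→(13,10,2)
g: flip: (13,10,2)→(2,-10,13)
g: translate: b→2 (≡-10 mod 4), so (2,-10,13)→(2,2,1)
g: flip: (2,2,1)→(1,-2,2)
g: translate: b→0 (≡-2 mod 2), so (1,-2,2)→(1,0,1)
g: reduced (well bottom): (1,0,1) with a≤c, −a<b≤a
reduced forms (1, 0, 1) vs (1, 0, 1) ⇒ equivalent

yes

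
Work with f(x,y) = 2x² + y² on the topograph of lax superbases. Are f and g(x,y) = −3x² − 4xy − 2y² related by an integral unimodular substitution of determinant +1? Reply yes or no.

D₁ = -8, D₂ = -8
f: flip: (2,0,1)→(1,0,2)
f: reduced (well bottom): (1,0,2) with a≤c, −a<b≤a
g is negative-definite; reduce −g:
−g: translate: b→-2 (≡4 mod 6), so (3,4,2)→(3,-2,1)
−g: flip: (3,-2,1)→(1,2,3)
−g: translate: b→0 (≡2 mod 2), so (1,2,3)→(1,0,2)
−g: reduced (well bottom): (1,0,2) with a≤c, −a<b≤a
flip sign back: reduced form of g is (-1,0,-2)
reduced forms (1, 0, 2) vs (-1, 0, -2) ⇒ inequivalent

no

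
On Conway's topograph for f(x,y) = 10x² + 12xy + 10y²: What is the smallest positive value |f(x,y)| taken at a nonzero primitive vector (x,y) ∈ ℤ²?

translate: b→-8 (≡12 mod 20), so (10,12,10)→(10,-8,8)
flip: (10,-8,8)→(8,8,10)
reduced (well bottom): (8,8,10) with a≤c, −a<b≤a
well minimum = a = 8

8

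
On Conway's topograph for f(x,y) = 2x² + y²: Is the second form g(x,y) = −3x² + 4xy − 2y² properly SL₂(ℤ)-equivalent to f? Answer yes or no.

D₁ = -8, D₂ = -8
f: flip: (2,0,1)→(1,0,2)
f: reduced (well bottom): (1,0,2) with a≤c, −a<b≤a
g is negative-definite; reduce −g:
−g: translate: b→2 (≡-4 mod 6), so (3,-4,2)→(3,2,1)
−g: flip: (3,2,1)→(1,-2,3)
−g: translate: b→0 (≡-2 mod 2), so (1,-2,3)→(1,0,2)
−g: reduced (well bottom): (1,0,2) with a≤c, −a<b≤a
flip sign back: reduced form of g is (-1,0,-2)
reduced forms (1, 0, 2) vs (-1, 0, -2) ⇒ inequivalent

no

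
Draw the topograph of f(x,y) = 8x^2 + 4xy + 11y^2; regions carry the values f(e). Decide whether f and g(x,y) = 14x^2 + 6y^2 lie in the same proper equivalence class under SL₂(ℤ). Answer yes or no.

D₁ = -336, D₂ = -336
f: reduced (well bottom): (8,4,11) with a≤c, −a<b≤a
g: flip: (14,0,6)→(6,0,14)
g: reduced (well bottom): (6,0,14) with a≤c, −a<b≤a
reduced forms (8, 4, 11) vs (6, 0, 14) ⇒ inequivalent

no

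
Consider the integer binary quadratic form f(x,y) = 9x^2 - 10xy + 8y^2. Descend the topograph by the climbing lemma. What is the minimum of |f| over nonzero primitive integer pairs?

translate: b→8 (≡-10 mod 18), so (9,-10,8)→(9,8,7)
flip: (9,8,7)→(7,-8,9)
translate: b→6 (≡-8 mod 14), so (7,-8,9)→(7,6,8)
reduced (well bottom): (7,6,8) with a≤c, −a<b≤a
well minimum = a = 7

7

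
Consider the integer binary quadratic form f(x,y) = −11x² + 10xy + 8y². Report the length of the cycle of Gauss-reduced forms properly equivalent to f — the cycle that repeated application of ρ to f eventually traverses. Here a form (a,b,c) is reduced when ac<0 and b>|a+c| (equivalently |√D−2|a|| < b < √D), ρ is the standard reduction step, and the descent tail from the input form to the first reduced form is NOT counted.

D = 452, ⌊√D⌋ = 21
river: ρ → (8,6,-13)
river: ρ → (-13,20,1)
river: ρ → (1,20,-13)
river: ρ → (-13,6,8)
river: ρ → (8,10,-11)
river: ρ → (-11,12,7)
river: ρ → (7,16,-7)
river: ρ → (-7,12,11)
river: ρ → (11,10,-8)
river: ρ → (-8,6,13)
river: ρ → (13,20,-1)
river: ρ → (-1,20,13)
river: ρ → (13,6,-8)
river: ρ → (-8,10,11)
river: ρ → (11,12,-7)
river: ρ → (-7,16,7)
river: ρ → (7,12,-11)
river: ρ → (-11,10,8)
ρ-cycle length = 18 (tail of 0 descent steps not counted)

18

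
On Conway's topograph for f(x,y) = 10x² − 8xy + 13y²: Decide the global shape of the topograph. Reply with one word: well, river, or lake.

D = b²−4ac = (-8)² − 4·10·13 = -456
D < 0 ⇒ definite ⇒ every region one sign ⇒ single well

well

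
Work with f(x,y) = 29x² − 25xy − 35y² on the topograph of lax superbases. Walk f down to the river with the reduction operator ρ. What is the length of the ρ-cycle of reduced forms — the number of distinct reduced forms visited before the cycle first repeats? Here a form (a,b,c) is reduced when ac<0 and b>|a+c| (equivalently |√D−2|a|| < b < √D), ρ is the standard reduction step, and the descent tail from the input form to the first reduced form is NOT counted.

D = 4685, ⌊√D⌋ = 68
descent: ρ → (-35,25,29)  [lands on river]
river: ρ → (29,33,-31)
river: ρ → (-31,29,31)
river: ρ → (31,33,-29)
river: ρ → (-29,25,35)
river: ρ → (35,45,-19)
river: ρ → (-19,31,49)
river: ρ → (49,67,-1)
river: ρ → (-1,67,49)
river: ρ → (49,31,-19)
river: ρ → (-19,45,35)
river: ρ → (35,25,-29)
river: ρ → (-29,33,31)
river: ρ → (31,29,-31)
river: ρ → (-31,33,29)
river: ρ → (29,25,-35)
river: ρ → (-35,45,19)
river: ρ → (19,31,-49)
river: ρ → (-49,67,1)
river: ρ → (1,67,-49)
river: ρ → (-49,31,19)
river: ρ → (19,45,-35)
ρ-cycle length = 22 (tail of 1 descent step not counted)

22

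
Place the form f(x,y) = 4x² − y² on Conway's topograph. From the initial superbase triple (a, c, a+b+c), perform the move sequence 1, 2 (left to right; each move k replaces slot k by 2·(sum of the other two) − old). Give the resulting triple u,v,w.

start (4,-1,3) = (f(1,0),f(0,1),f(1,1))
replace slot 1: 2·((-1)+3) − 4 = 0 → (0,-1,3)
replace slot 2: 2·(0+3) − (-1) = 7 → (0,7,3)

0,7,3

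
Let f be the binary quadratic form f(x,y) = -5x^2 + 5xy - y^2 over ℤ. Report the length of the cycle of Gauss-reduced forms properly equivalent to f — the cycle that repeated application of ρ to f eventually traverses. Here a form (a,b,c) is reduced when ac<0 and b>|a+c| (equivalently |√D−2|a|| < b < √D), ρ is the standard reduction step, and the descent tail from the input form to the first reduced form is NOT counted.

D = 5, ⌊√D⌋ = 2
descent: ρ → (-1,1,1)  [lands on river]
river: ρ → (1,1,-1)
ρ-cycle length = 2 (tail of 1 descent step not counted)

2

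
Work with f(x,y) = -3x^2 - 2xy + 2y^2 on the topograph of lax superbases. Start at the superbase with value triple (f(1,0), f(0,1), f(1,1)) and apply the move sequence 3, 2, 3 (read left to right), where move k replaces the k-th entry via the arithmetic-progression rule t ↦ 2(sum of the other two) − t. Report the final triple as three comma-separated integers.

start (-3,2,-3) = (f(1,0),f(0,1),f(1,1))
replace slot 3: 2·((-3)+2) − (-3) = 1 → (-3,2,1)
replace slot 2: 2·((-3)+1) − 2 = -6 → (-3,-6,1)
replace slot 3: 2·((-3)+(-6)) − 1 = -19 → (-3,-6,-19)

-3,-6,-19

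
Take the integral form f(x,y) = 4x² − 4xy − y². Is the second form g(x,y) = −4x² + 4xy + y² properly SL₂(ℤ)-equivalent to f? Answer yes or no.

D₁ = 32, D₂ = 32
river cycle of f (length 2): (-1, 4, 4), (4, 4, -1)
river cycle of g (length 2): (1, 4, -4), (-4, 4, 1)
cycles differ ⇒ inequivalent

no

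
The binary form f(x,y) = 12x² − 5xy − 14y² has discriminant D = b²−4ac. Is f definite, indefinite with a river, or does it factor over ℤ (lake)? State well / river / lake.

D = b²−4ac = (-5)² − 4·12·(-14) = 697
D > 0 non-square ⇒ indefinite ⇒ periodic river

river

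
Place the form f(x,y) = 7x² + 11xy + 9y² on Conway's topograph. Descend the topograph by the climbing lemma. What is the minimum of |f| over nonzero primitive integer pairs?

translate: b→-3 (≡11 mod 14), so (7,11,9)→(7,-3,5)
flip: (7,-3,5)→(5,3,7)
reduced (well bottom): (5,3,7) with a≤c, −a<b≤a
well minimum = a = 5

5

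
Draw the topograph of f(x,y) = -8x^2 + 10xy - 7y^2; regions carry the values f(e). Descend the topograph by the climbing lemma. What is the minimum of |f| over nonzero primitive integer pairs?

translate: b→6 (≡-10 mod 16), so (8,-10,7)→(8,6,5)
flip: (8,6,5)→(5,-6,8)
translate: b→4 (≡-6 mod 10), so (5,-6,8)→(5,4,7)
reduced (well bottom): (5,4,7) with a≤c, −a<b≤a
well minimum |f| = |-5| = 5 (negative-definite)

5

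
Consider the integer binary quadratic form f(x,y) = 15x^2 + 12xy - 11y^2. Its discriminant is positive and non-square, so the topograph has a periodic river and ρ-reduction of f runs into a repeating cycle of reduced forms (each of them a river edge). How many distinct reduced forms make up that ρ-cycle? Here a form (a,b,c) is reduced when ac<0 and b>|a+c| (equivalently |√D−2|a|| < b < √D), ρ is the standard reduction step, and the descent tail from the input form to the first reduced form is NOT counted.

D = 804, ⌊√D⌋ = 28
river: ρ → (-11,10,16)
river: ρ → (16,22,-5)
river: ρ → (-5,28,1)
river: ρ → (1,28,-5)
river: ρ → (-5,22,16)
river: ρ → (16,10,-11)
river: ρ → (-11,12,15)
river: ρ → (15,18,-8)
river: ρ → (-8,14,19)
river: ρ → (19,24,-3)
river: ρ → (-3,24,19)
river: ρ → (19,14,-8)
river: ρ → (-8,18,15)
river: ρ → (15,12,-11)
ρ-cycle length = 14 (tail of 0 descent steps not counted)

14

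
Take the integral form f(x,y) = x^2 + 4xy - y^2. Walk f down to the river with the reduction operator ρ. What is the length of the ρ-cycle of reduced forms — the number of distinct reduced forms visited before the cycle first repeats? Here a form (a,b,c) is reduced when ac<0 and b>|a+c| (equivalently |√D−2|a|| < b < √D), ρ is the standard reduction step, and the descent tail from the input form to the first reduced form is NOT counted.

D = 20, ⌊√D⌋ = 4
river: ρ → (-1,4,1)
river: ρ → (1,4,-1)
ρ-cycle length = 2 (tail of 0 descent steps not counted)

2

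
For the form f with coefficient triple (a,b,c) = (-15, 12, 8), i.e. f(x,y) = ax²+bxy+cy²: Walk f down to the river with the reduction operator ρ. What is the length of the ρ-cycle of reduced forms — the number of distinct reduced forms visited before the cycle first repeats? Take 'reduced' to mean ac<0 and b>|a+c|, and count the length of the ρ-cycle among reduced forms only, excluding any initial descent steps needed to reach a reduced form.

D = 624, ⌊√D⌋ = 24
river: ρ → (8,20,-7)
river: ρ → (-7,22,5)
river: ρ → (5,18,-15)
river: ρ → (-15,12,8)
ρ-cycle length = 4 (tail of 0 descent steps not counted)

4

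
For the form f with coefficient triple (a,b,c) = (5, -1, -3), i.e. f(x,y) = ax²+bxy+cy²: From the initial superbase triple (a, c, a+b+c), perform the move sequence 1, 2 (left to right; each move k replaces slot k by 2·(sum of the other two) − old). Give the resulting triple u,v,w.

start (5,-3,1) = (f(1,0),f(0,1),f(1,1))
replace slot 1: 2·((-3)+1) − 5 = -9 → (-9,-3,1)
replace slot 2: 2·((-9)+1) − (-3) = -13 → (-9,-13,1)

-9,-13,1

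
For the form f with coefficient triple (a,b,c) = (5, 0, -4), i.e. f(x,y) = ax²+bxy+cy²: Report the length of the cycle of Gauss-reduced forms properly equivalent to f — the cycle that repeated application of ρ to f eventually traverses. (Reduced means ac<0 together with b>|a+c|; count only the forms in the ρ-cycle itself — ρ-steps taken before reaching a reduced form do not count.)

D = 80, ⌊√D⌋ = 8
descent: ρ → (-4,8,1)  [lands on river]
river: ρ → (1,8,-4)
ρ-cycle length = 2 (tail of 1 descent step not counted)

2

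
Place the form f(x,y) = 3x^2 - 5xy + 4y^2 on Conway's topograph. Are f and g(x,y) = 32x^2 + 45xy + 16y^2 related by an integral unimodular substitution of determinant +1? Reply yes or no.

D₁ = -23, D₂ = -23
f: translate: b→1 (≡-5 mod 6), so (3,-5,4)→(3,1,2)
f: flip: (3,1,2)→(2,-1,3)
f: reduced (well bottom): (2,-1,3) with a≤c, −a<b≤a
g: translate: b→-19 (≡45 mod 64), so (32,45,16)→(32,-19,3)
g: flip: (32,-19,3)→(3,19,32)
g: translate: b→1 (≡19 mod 6), so (3,19,32)→(3,1,2)
g: flip: (3,1,2)→(2,-1,3)
g: reduced (well bottom): (2,-1,3) with a≤c, −a<b≤a
reduced forms (2, -1, 3) vs (2, -1, 3) ⇒ equivalent

yes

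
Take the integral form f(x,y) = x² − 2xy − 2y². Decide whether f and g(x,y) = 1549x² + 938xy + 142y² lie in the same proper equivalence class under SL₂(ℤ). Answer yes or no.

D₁ = 12, D₂ = 12
river cycle of f (length 2): (-2, 2, 1), (1, 2, -2)
river cycle of g (length 2): (1, 2, -2), (-2, 2, 1)
cycles coincide ⇒ equivalent

yes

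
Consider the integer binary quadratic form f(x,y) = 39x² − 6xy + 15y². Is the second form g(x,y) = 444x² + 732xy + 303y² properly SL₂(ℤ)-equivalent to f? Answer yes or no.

D₁ = -2304, D₂ = -2304
f: flip: (39,-6,15)→(15,6,39)
f: reduced (well bottom): (15,6,39) with a≤c, −a<b≤a
g: translate: b→-156 (≡732 mod 888), so (444,732,303)→(444,-156,15)
g: flip: (444,-156,15)→(15,156,444)
g: translate: b→6 (≡156 mod 30), so (15,156,444)→(15,6,39)
g: reduced (well bottom): (15,6,39) with a≤c, −a<b≤a
reduced forms (15, 6, 39) vs (15, 6, 39) ⇒ equivalent

yes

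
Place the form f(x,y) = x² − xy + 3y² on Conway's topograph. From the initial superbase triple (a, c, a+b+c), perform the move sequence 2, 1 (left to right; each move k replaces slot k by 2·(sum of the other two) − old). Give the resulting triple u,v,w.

start (1,3,3) = (f(1,0),f(0,1),f(1,1))
replace slot 2: 2·(1+3) − 3 = 5 → (1,5,3)
replace slot 1: 2·(5+3) − 1 = 15 → (15,5,3)

15,5,3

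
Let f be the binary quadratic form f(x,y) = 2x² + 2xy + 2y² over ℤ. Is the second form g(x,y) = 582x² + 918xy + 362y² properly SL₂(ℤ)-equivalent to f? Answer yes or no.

D₁ = -12, D₂ = -12
f: reduced (well bottom): (2,2,2) with a≤c, −a<b≤a
g: translate: b→-246 (≡918 mod 1164), so (582,918,362)→(582,-246,26)
g: flip: (582,-246,26)→(26,246,582)
g: translate: b→-14 (≡246 mod 52), so (26,246,582)→(26,-14,2)
g: flip: (26,-14,2)→(2,14,26)
g: translate: b→2 (≡14 mod 4), so (2,14,26)→(2,2,2)
g: reduced (well bottom): (2,2,2) with a≤c, −a<b≤a
reduced forms (2, 2, 2) vs (2, 2, 2) ⇒ equivalent

yes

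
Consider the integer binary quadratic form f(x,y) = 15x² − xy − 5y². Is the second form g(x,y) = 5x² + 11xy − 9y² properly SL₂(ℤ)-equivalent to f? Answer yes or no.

D₁ = 301, D₂ = 301
river cycle of f (length 10): (-5, 11, 9), (9, 7, -7), (-7, 7, 9), (9, 11, -5), (-5, 9, 11), (11, 13, -3), (-3, 17, 1), (1, 17, -3), (-3, 13, 11), (11, 9, -5)
river cycle of g (length 10): (-9, 7, 7), (7, 7, -9), (-9, 11, 5), (5, 9, -11), (-11, 13, 3), (3, 17, -1), (-1, 17, 3), (3, 13, -11), (-11, 9, 5), (5, 11, -9)
cycles differ ⇒ inequivalent

no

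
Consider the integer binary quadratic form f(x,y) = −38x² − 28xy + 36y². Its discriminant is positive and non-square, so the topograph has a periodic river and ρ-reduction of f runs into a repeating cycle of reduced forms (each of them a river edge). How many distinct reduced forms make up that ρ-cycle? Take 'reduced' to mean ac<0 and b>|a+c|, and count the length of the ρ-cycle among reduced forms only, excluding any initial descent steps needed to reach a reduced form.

D = 6256, ⌊√D⌋ = 79
descent: ρ → (36,28,-38)  [lands on river]
river: ρ → (-38,48,26)
river: ρ → (26,56,-30)
river: ρ → (-30,64,18)
river: ρ → (18,44,-60)
river: ρ → (-60,76,2)
river: ρ → (2,76,-60)
river: ρ → (-60,44,18)
river: ρ → (18,64,-30)
river: ρ → (-30,56,26)
river: ρ → (26,48,-38)
river: ρ → (-38,28,36)
river: ρ → (36,44,-30)
river: ρ → (-30,76,4)
river: ρ → (4,76,-30)
river: ρ → (-30,44,36)
ρ-cycle length = 16 (tail of 1 descent step not counted)

16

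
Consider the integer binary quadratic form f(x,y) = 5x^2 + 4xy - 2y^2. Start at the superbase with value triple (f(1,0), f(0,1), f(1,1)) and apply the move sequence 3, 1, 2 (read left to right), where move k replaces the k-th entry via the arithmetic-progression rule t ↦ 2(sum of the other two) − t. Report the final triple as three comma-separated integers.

start (5,-2,7) = (f(1,0),f(0,1),f(1,1))
replace slot 3: 2·(5+(-2)) − 7 = -1 → (5,-2,-1)
replace slot 1: 2·((-2)+(-1)) − 5 = -11 → (-11,-2,-1)
replace slot 2: 2·((-11)+(-1)) − (-2) = -22 → (-11,-22,-1)

-11,-22,-1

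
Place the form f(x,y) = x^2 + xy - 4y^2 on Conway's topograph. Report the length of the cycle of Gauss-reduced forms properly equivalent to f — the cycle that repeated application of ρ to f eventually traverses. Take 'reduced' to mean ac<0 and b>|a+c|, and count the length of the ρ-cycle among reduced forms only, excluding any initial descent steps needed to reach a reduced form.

D = 17, ⌊√D⌋ = 4
descent: ρ → (-4,-1,1)
descent: ρ → (1,3,-2)  [lands on river]
river: ρ → (-2,1,2)
river: ρ → (2,3,-1)
river: ρ → (-1,3,2)
river: ρ → (2,1,-2)
river: ρ → (-2,3,1)
ρ-cycle length = 6 (tail of 2 descent steps not counted)

6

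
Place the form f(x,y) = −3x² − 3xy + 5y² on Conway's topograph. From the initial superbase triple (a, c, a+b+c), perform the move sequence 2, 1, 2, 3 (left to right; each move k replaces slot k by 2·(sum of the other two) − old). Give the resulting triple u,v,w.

start (-3,5,-1) = (f(1,0),f(0,1),f(1,1))
replace slot 2: 2·((-3)+(-1)) − 5 = -13 → (-3,-13,-1)
replace slot 1: 2·((-13)+(-1)) − (-3) = -25 → (-25,-13,-1)
replace slot 2: 2·((-25)+(-1)) − (-13) = -39 → (-25,-39,-1)
replace slot 3: 2·((-25)+(-39)) − (-1) = -127 → (-25,-39,-127)

-25,-39,-127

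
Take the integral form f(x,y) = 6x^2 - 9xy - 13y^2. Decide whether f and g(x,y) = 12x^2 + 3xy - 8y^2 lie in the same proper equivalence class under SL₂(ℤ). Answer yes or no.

D₁ = 393, D₂ = 393
river cycle of f (length 16): (-13, 9, 6), (6, 15, -7), (-7, 13, 8), (8, 19, -1), (-1, 19, 8), (8, 13, -7), (-7, 15, 6), (6, 9, -13), (-13, 17, 2), (2, 19, -4), … (6 more)
river cycle of g (length 16): (-8, 13, 7), (7, 15, -6), (-6, 9, 13), (13, 17, -2), (-2, 19, 4), (4, 13, -14), (-14, 15, 3), (3, 15, -14), (-14, 13, 4), (4, 19, -2), … (6 more)
cycles differ ⇒ inequivalent

no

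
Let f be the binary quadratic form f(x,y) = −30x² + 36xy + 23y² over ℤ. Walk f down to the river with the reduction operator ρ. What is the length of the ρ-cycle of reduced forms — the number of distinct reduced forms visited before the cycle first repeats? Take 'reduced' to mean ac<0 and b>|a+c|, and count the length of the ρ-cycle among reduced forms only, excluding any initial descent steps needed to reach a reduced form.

D = 4056, ⌊√D⌋ = 63
river: ρ → (23,56,-10)
river: ρ → (-10,44,53)
river: ρ → (53,62,-1)
river: ρ → (-1,62,53)
river: ρ → (53,44,-10)
river: ρ → (-10,56,23)
river: ρ → (23,36,-30)
river: ρ → (-30,24,29)
river: ρ → (29,34,-25)
river: ρ → (-25,16,38)
river: ρ → (38,60,-3)
river: ρ → (-3,60,38)
river: ρ → (38,16,-25)
river: ρ → (-25,34,29)
river: ρ → (29,24,-30)
river: ρ → (-30,36,23)
ρ-cycle length = 16 (tail of 0 descent steps not counted)

16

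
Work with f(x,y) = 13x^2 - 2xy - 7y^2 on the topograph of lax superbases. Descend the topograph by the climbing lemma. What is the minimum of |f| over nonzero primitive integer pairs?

descent: ρ → (-7,16,4)  [lands on river]
river: ρ → (4,16,-7)
river: ρ → (-7,12,8)
river: ρ → (8,4,-11)
river: ρ → (-11,18,1)
river: ρ → (1,18,-11)
river: ρ → (-11,4,8)
river: ρ → (8,12,-7)
closes: descent 1, river 8
min |a| on river = 1

1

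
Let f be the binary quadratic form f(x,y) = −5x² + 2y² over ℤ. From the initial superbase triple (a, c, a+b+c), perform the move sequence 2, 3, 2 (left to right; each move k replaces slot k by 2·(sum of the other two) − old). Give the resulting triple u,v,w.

start (-5,2,-3) = (f(1,0),f(0,1),f(1,1))
replace slot 2: 2·((-5)+(-3)) − 2 = -18 → (-5,-18,-3)
replace slot 3: 2·((-5)+(-18)) − (-3) = -43 → (-5,-18,-43)
replace slot 2: 2·((-5)+(-43)) − (-18) = -78 → (-5,-78,-43)

-5,-78,-43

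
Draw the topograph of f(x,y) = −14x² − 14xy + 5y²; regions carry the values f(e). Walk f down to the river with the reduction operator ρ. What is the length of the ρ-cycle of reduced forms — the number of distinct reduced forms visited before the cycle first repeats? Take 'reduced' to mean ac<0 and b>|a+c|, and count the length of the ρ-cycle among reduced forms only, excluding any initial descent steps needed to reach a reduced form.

D = 476, ⌊√D⌋ = 21
descent: ρ → (5,14,-14)  [lands on river]
river: ρ → (-14,14,5)
river: ρ → (5,16,-11)
river: ρ → (-11,6,10)
river: ρ → (10,14,-7)
river: ρ → (-7,14,10)
river: ρ → (10,6,-11)
river: ρ → (-11,16,5)
ρ-cycle length = 8 (tail of 1 descent step not counted)

8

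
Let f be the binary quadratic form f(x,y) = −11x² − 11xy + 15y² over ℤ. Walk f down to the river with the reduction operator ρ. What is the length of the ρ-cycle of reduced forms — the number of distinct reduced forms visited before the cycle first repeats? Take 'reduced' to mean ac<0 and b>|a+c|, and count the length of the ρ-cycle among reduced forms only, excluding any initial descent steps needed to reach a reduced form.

D = 781, ⌊√D⌋ = 27
descent: ρ → (15,11,-11)  [lands on river]
river: ρ → (-11,11,15)
river: ρ → (15,19,-7)
river: ρ → (-7,23,9)
river: ρ → (9,13,-17)
river: ρ → (-17,21,5)
river: ρ → (5,19,-21)
river: ρ → (-21,23,3)
river: ρ → (3,25,-13)
river: ρ → (-13,27,1)
river: ρ → (1,27,-13)
river: ρ → (-13,25,3)
river: ρ → (3,23,-21)
river: ρ → (-21,19,5)
river: ρ → (5,21,-17)
river: ρ → (-17,13,9)
river: ρ → (9,23,-7)
river: ρ → (-7,19,15)
ρ-cycle length = 18 (tail of 1 descent step not counted)

18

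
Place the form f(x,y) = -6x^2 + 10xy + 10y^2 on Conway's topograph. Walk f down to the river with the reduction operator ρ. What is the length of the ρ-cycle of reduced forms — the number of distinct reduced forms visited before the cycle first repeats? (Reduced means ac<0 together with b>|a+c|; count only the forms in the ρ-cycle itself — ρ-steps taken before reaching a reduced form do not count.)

D = 340, ⌊√D⌋ = 18
river: ρ → (10,10,-6)
river: ρ → (-6,14,6)
river: ρ → (6,10,-10)
river: ρ → (-10,10,6)
river: ρ → (6,14,-6)
river: ρ → (-6,10,10)
ρ-cycle length = 6 (tail of 0 descent steps not counted)

6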